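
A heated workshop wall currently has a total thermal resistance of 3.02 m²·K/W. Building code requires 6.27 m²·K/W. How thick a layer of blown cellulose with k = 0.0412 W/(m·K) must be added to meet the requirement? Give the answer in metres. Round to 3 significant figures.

ΔR = 6.27 − 3.02 = 3.25 m²·K/W
L = ΔR × k = 3.25 × 0.0412 = 0.1339 m

0.134 m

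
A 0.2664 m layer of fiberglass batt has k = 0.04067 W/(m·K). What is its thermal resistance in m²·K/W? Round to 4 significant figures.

6.550 m²·K/W

R = L/k = 0.2664/0.04067 = 6.5503 m²·K/W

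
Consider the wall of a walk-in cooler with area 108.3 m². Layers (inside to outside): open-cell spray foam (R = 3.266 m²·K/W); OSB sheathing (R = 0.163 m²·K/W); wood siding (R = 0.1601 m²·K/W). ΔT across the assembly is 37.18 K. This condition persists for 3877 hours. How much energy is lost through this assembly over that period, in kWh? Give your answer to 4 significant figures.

4350 kWh

R_total = 3.266 + 0.163 + 0.1601 = 3.5891 m²·K/W
Q = 108.3 × 37.18 / 3.5891 = 1121.9 W
E = 1121.9 W × 3877 h / 1000 = 4349.6 kWh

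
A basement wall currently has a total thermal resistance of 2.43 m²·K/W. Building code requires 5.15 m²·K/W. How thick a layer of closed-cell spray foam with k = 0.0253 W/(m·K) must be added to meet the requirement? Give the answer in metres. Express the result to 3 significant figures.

0.0688 m

ΔR = 5.15 − 2.43 = 2.72 m²·K/W
L = ΔR × k = 2.72 × 0.0253 = 0.06882 m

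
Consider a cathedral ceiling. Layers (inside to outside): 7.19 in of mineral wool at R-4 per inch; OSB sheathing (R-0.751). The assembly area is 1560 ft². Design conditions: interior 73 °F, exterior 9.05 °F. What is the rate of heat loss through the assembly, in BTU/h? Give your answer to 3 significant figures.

7.19 × 4 = 28.76
R_total = 28.76 + 0.751 = 29.51 ft²·°F·h/BTU
Q = A·ΔT/R = 1560 × (73 − 9.05) / 29.51 = 3381 BTU/h

3380 BTU/h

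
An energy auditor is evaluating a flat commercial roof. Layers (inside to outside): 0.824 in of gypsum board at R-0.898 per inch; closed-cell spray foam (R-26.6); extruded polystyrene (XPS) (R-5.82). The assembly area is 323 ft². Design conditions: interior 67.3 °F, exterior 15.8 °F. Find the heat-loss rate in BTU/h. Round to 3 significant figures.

0.824 × 0.898 = 0.74
R_total = 0.74 + 26.6 + 5.82 = 33.16 ft²·°F·h/BTU
Q = A·ΔT/R = 323 × (67.3 − 15.8) / 33.16 = 501.6 BTU/h

502 BTU/h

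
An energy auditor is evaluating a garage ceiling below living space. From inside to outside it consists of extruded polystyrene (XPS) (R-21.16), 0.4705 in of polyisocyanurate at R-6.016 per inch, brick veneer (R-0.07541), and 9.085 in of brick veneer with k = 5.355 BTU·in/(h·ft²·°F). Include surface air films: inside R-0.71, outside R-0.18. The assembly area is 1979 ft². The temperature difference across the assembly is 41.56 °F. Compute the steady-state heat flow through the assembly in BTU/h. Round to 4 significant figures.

3086 BTU/h

0.4705 × 6.016 = 2.8305
9.085/5.355 = 1.6965
R_total = 0.71 + 21.16 + 2.8305 + 0.07541 + 1.6965 + 0.18 = 26.652 ft²·°F·h/BTU
Q = A·ΔT/R = 1979 × 41.56 / 26.652 = 3085.9 BTU/h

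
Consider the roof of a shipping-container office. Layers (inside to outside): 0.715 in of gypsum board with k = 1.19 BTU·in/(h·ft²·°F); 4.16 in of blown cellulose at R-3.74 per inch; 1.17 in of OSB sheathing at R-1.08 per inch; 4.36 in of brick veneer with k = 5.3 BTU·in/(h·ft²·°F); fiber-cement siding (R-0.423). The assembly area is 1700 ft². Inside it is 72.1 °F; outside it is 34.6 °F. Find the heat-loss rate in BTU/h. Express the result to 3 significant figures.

0.715/1.19 = 0.6008
4.16 × 3.74 = 15.56
1.17 × 1.08 = 1.264
4.36/5.3 = 0.8226
R_total = 0.6008 + 15.56 + 1.264 + 0.8226 + 0.423 = 18.67 ft²·°F·h/BTU
Q = A·ΔT/R = 1700 × (72.1 − 34.6) / 18.67 = 3415 BTU/h

3410 BTU/h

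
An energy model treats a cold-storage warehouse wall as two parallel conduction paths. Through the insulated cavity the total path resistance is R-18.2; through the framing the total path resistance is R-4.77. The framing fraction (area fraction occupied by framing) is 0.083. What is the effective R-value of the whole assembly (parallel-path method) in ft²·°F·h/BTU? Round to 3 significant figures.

14.8 ft²·°F·h/BTU

U_eff = 0.917/18.2 + 0.083/4.77 = 0.05038 + 0.0174 = 0.06779
R_eff = 1/U_eff = 14.75 ft²·°F·h/BTU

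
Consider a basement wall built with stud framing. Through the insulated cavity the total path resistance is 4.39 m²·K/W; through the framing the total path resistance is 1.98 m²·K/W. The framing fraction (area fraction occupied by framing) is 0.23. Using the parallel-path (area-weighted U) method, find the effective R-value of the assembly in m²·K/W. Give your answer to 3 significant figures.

3.43 m²·K/W

U_eff = 0.77/4.39 + 0.23/1.98 = 0.1754 + 0.1162 = 0.2916
R_eff = 1/U_eff = 3.43 m²·K/W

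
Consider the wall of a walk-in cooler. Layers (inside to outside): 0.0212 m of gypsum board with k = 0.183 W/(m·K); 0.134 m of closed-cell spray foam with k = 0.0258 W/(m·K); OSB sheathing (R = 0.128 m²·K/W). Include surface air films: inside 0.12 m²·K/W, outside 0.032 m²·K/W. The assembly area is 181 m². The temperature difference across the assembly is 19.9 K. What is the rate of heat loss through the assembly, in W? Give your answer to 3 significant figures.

644 W

0.0212/0.183 = 0.1158
0.134/0.0258 = 5.194
R_total = 0.12 + 0.1158 + 5.194 + 0.128 + 0.032 = 5.59 m²·K/W
Q = A·ΔT/R = 181 × 19.9 / 5.59 = 644.4 W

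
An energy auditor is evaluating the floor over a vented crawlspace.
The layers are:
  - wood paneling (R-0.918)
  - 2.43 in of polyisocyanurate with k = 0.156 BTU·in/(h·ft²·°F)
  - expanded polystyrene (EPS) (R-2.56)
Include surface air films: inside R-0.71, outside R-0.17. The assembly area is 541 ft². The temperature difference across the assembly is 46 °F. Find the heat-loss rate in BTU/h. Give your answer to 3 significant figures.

1250 BTU/h

2.43/0.156 = 15.58
R_total = 0.71 + 0.918 + 15.58 + 2.56 + 0.17 = 19.93 ft²·°F·h/BTU
Q = A·ΔT/R = 541 × 46 / 19.93 = 1248 BTU/h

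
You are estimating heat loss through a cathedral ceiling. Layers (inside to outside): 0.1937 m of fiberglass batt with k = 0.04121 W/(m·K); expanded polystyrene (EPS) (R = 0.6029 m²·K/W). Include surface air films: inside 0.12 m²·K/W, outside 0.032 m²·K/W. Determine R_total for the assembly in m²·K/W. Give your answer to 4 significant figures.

0.1937/0.04121 = 4.7003
R_total = 0.12 + 4.7003 + 0.6029 + 0.032 = 5.4552 m²·K/W

5.455 m²·K/W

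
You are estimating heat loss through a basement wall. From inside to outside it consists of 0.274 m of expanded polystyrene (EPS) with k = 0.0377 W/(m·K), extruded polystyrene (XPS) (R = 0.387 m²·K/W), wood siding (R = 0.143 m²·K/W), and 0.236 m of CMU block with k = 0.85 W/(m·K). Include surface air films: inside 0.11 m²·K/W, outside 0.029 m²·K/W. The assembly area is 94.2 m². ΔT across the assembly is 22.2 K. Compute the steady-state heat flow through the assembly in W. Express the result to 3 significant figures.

255 W

0.274/0.0377 = 7.268
0.236/0.85 = 0.2776
R_total = 0.11 + 7.268 + 0.387 + 0.143 + 0.2776 + 0.029 = 8.215 m²·K/W
Q = A·ΔT/R = 94.2 × 22.2 / 8.215 = 254.6 W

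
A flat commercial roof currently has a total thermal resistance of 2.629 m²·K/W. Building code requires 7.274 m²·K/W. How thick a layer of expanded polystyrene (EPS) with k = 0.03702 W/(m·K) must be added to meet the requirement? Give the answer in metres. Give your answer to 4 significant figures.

ΔR = 7.274 − 2.629 = 4.645 m²·K/W
L = ΔR × k = 4.645 × 0.03702 = 0.17196 m

0.1720 m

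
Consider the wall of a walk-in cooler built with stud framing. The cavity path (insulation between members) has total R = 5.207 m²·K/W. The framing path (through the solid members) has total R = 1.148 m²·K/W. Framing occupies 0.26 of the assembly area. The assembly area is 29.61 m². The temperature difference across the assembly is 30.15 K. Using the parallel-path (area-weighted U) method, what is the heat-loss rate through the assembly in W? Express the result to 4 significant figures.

329.1 W

U_eff = 0.74/5.207 + 0.26/1.148 = 0.14212 + 0.22648 = 0.3686
R_eff = 1/U_eff = 2.713 m²·K/W
Q = 29.61 × 30.15 / 2.713 = 329.06 W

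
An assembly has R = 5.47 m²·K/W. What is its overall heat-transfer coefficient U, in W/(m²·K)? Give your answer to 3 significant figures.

0.183 W/(m²·K)

U = 1/R = 1/5.47 = 0.1828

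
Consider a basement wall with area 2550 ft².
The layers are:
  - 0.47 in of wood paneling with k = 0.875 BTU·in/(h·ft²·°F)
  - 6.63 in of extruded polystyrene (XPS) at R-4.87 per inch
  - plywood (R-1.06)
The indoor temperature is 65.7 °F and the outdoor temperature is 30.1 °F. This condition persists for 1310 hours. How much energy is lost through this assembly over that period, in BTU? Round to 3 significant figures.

0.47/0.875 = 0.5371
6.63 × 4.87 = 32.29
R_total = 0.5371 + 32.29 + 1.06 = 33.89 ft²·°F·h/BTU
Q = 2550 × (65.7 − 30.1) / 33.89 = 2679 BTU/h
E = 2679 × 1310 = 3510000 BTU

3510000 BTU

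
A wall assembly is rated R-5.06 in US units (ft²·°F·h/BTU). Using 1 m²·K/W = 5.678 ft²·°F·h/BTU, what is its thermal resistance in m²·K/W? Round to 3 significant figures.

0.891 m²·K/W

R_SI = 5.06/5.678 = 0.8912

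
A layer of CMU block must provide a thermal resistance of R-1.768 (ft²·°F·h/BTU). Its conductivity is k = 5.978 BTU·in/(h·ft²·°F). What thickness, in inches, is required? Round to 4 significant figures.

10.57 in

L = R × k = 1.768 × 5.978 = 10.569 in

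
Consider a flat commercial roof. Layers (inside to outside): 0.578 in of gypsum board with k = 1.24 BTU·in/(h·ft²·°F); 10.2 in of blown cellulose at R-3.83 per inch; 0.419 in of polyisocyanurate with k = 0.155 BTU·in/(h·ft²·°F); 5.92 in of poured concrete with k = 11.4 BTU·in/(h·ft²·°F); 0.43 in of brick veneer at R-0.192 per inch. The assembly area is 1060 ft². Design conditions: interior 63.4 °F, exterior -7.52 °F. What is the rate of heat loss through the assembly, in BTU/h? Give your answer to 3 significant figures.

1750 BTU/h

0.578/1.24 = 0.4661
10.2 × 3.83 = 39.07
0.419/0.155 = 2.703
5.92/11.4 = 0.5193
0.43 × 0.192 = 0.08256
R_total = 0.4661 + 39.07 + 2.703 + 0.5193 + 0.08256 = 42.84 ft²·°F·h/BTU
Q = A·ΔT/R = 1060 × (63.4 − (-7.52)) / 42.84 = 1755 BTU/h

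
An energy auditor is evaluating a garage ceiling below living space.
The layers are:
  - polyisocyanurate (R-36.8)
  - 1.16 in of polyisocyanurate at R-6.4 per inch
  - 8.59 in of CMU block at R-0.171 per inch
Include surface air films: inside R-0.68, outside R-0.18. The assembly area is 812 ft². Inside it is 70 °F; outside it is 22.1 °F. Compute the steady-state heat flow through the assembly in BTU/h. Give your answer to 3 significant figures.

1.16 × 6.4 = 7.424
8.59 × 0.171 = 1.469
R_total = 0.68 + 36.8 + 7.424 + 1.469 + 0.18 = 46.55 ft²·°F·h/BTU
Q = A·ΔT/R = 812 × (70 − 22.1) / 46.55 = 835.5 BTU/h

835 BTU/h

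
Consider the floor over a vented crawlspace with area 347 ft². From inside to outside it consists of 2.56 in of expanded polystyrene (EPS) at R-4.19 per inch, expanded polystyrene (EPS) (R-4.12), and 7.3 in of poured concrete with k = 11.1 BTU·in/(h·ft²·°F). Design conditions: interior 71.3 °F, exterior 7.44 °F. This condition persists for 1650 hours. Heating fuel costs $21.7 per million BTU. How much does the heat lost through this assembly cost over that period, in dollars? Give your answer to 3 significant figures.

2.56 × 4.19 = 10.73
7.3/11.1 = 0.6577
R_total = 10.73 + 4.12 + 0.6577 = 15.5 ft²·°F·h/BTU
Q = 347 × (71.3 − 7.44) / 15.5 = 1429 BTU/h
E = 1429 × 1650 = 2358000 BTU
Cost = 2358000/10⁶ × 21.7 = $51.17

51.2 dollars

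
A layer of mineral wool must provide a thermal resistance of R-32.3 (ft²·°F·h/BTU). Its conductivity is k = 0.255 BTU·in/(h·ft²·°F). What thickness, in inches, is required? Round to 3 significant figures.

8.24 in

L = R × k = 32.3 × 0.255 = 8.236 in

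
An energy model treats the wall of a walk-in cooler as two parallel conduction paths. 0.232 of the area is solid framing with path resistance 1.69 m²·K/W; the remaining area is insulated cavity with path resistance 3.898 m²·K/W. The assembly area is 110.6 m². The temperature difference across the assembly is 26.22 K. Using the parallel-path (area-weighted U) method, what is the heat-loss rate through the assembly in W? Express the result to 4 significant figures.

U_eff = 0.768/3.898 + 0.232/1.69 = 0.19702 + 0.13728 = 0.3343
R_eff = 1/U_eff = 2.9913 m²·K/W
Q = 110.6 × 26.22 / 2.9913 = 969.45 W

969.5 W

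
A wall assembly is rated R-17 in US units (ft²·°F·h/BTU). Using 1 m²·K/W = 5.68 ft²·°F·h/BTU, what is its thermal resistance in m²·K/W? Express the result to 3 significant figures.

R_SI = 17/5.68 = 2.993

2.99 m²·K/W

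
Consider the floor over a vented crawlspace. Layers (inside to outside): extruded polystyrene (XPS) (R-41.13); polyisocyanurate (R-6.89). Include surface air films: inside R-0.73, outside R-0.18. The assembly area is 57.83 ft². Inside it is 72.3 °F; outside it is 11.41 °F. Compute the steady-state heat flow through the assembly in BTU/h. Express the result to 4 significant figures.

71.97 BTU/h

R_total = 0.73 + 41.13 + 6.89 + 0.18 = 48.93 ft²·°F·h/BTU
Q = A·ΔT/R = 57.83 × (72.3 − 11.41) / 48.93 = 71.965 BTU/h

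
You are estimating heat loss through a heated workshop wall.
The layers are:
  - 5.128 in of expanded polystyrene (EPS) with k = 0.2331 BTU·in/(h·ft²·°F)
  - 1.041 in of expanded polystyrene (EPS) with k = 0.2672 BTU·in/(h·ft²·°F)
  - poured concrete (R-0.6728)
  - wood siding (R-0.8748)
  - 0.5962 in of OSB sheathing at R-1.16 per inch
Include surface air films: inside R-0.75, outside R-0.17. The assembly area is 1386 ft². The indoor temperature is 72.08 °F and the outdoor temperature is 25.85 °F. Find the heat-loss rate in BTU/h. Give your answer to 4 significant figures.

2205 BTU/h

5.128/0.2331 = 21.999
1.041/0.2672 = 3.896
0.5962 × 1.16 = 0.69159
R_total = 0.75 + 21.999 + 3.896 + 0.6728 + 0.8748 + 0.69159 + 0.17 = 29.054 ft²·°F·h/BTU
Q = A·ΔT/R = 1386 × (72.08 − 25.85) / 29.054 = 2205.3 BTU/h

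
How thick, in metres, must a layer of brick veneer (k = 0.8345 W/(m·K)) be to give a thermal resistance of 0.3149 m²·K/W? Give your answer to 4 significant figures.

L = R·k = 0.3149 × 0.8345 = 0.26278 m

0.2628 m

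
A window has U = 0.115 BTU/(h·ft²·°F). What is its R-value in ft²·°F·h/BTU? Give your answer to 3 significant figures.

R = 1/U = 1/0.115 = 8.696

8.70 ft²·°F·h/BTU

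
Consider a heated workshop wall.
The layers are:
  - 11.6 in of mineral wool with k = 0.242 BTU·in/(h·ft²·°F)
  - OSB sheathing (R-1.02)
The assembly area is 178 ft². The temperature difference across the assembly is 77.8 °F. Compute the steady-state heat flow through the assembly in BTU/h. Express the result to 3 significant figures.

11.6/0.242 = 47.93
R_total = 47.93 + 1.02 = 48.95 ft²·°F·h/BTU
Q = A·ΔT/R = 178 × 77.8 / 48.95 = 282.9 BTU/h

283 BTU/h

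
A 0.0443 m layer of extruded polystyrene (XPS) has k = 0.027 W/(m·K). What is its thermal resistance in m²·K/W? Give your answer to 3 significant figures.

1.64 m²·K/W

R = L/k = 0.0443/0.027 = 1.641 m²·K/W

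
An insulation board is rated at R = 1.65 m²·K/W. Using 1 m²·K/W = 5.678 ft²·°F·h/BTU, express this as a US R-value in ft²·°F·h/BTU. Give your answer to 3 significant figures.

R_US = 1.65 × 5.678 = 9.369

9.37 ft²·°F·h/BTU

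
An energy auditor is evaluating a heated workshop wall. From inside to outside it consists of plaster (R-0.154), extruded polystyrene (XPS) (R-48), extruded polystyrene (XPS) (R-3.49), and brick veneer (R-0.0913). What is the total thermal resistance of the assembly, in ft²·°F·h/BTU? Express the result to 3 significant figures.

R_total = 0.154 + 48 + 3.49 + 0.0913 = 51.74 ft²·°F·h/BTU

51.7 ft²·°F·h/BTU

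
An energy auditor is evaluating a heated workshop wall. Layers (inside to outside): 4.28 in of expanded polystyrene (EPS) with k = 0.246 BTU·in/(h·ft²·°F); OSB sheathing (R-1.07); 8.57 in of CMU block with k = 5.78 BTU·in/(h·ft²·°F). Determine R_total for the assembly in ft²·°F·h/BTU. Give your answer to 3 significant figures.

4.28/0.246 = 17.4
8.57/5.78 = 1.483
R_total = 17.4 + 1.07 + 1.483 = 19.95 ft²·°F·h/BTU

20.0 ft²·°F·h/BTU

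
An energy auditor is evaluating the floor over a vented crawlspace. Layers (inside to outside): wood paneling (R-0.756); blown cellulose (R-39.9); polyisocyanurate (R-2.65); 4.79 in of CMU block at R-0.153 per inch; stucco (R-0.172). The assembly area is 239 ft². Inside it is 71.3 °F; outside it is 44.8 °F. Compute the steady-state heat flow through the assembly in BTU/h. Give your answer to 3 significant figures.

143 BTU/h

4.79 × 0.153 = 0.7329
R_total = 0.756 + 39.9 + 2.65 + 0.7329 + 0.172 = 44.21 ft²·°F·h/BTU
Q = A·ΔT/R = 239 × (71.3 − 44.8) / 44.21 = 143.3 BTU/h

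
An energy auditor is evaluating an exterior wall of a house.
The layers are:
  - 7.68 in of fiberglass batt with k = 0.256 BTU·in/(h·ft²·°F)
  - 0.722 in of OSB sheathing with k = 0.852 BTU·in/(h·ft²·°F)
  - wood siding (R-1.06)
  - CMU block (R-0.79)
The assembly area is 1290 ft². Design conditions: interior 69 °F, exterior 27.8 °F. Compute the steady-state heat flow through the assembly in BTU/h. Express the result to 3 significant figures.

7.68/0.256 = 30
0.722/0.852 = 0.8474
R_total = 30 + 0.8474 + 1.06 + 0.79 = 32.7 ft²·°F·h/BTU
Q = A·ΔT/R = 1290 × (69 − 27.8) / 32.7 = 1625 BTU/h

1630 BTU/h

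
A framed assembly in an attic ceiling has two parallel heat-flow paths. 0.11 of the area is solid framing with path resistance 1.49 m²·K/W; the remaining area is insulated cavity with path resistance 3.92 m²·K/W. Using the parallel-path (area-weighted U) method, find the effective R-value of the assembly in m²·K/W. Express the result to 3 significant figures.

U_eff = 0.89/3.92 + 0.11/1.49 = 0.227 + 0.07383 = 0.3009
R_eff = 1/U_eff = 3.324 m²·K/W

3.32 m²·K/W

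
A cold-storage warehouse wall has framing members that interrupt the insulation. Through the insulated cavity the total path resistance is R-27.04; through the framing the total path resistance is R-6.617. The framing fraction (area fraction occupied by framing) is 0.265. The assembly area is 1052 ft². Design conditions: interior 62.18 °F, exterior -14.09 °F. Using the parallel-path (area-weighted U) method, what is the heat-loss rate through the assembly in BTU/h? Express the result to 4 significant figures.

U_eff = 0.735/27.04 + 0.265/6.617 = 0.027182 + 0.040048 = 0.06723
R_eff = 1/U_eff = 14.874 ft²·°F·h/BTU
Q = 1052 × (62.18 − (-14.09)) / 14.874 = 5394.3 BTU/h

5394 BTU/h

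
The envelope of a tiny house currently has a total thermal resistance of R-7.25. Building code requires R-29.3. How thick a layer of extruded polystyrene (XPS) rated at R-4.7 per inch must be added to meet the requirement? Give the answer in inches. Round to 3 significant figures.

ΔR = 29.3 − 7.25 = 22.05 ft²·°F·h/BTU
L = ΔR / (R/in) = 22.05/4.7 = 4.691 in

4.69 in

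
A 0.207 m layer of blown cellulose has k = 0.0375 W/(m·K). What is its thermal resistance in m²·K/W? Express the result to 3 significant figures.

R = L/k = 0.207/0.0375 = 5.52 m²·K/W

5.52 m²·K/W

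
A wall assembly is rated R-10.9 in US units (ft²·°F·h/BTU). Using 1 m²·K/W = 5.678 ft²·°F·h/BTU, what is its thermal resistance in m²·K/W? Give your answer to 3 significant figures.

1.92 m²·K/W

R_SI = 10.9/5.678 = 1.92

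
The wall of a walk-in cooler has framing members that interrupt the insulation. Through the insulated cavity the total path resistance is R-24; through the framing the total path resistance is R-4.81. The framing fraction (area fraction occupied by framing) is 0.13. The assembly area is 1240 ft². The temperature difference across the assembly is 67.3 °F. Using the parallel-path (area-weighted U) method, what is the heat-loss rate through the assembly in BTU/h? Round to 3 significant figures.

5280 BTU/h

U_eff = 0.87/24 + 0.13/4.81 = 0.03625 + 0.02703 = 0.06328
R_eff = 1/U_eff = 15.8 ft²·°F·h/BTU
Q = 1240 × 67.3 / 15.8 = 5281 BTU/h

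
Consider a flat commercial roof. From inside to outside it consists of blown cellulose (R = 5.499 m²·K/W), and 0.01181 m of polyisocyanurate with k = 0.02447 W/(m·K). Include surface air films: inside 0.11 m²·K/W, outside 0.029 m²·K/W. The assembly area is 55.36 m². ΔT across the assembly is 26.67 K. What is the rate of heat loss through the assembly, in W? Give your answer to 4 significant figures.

0.01181/0.02447 = 0.48263
R_total = 0.11 + 5.499 + 0.48263 + 0.029 = 6.1206 m²·K/W
Q = A·ΔT/R = 55.36 × 26.67 / 6.1206 = 241.23 W

241.2 W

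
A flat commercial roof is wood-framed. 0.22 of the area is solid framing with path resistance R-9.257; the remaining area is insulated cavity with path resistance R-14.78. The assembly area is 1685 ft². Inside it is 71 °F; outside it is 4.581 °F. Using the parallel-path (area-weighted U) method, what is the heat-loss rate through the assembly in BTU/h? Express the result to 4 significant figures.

8566 BTU/h

U_eff = 0.78/14.78 + 0.22/9.257 = 0.052774 + 0.023766 = 0.07654
R_eff = 1/U_eff = 13.065 ft²·°F·h/BTU
Q = 1685 × (71 − 4.581) / 13.065 = 8566 BTU/h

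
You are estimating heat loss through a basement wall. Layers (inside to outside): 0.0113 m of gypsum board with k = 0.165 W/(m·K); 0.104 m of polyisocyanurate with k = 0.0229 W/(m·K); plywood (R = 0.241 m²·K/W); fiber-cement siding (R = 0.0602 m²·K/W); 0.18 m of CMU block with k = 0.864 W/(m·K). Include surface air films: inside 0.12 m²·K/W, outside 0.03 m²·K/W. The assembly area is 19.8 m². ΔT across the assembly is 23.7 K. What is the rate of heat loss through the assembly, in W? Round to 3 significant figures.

0.0113/0.165 = 0.06848
0.104/0.0229 = 4.541
0.18/0.864 = 0.2083
R_total = 0.12 + 0.06848 + 4.541 + 0.241 + 0.0602 + 0.2083 + 0.03 = 5.27 m²·K/W
Q = A·ΔT/R = 19.8 × 23.7 / 5.27 = 89.05 W

89.1 W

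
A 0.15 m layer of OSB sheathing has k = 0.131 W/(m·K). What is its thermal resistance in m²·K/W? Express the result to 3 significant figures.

1.15 m²·K/W

R = L/k = 0.15/0.131 = 1.145 m²·K/W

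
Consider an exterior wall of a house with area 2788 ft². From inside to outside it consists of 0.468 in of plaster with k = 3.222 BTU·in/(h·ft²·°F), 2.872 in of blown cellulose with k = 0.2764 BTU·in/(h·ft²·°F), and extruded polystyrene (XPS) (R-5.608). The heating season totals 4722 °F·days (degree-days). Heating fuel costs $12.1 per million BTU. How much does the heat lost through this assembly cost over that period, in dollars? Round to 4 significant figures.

236.8 dollars

0.468/3.222 = 0.14525
2.872/0.2764 = 10.391
R_total = 0.14525 + 10.391 + 5.608 = 16.144 ft²·°F·h/BTU
E = A × HDD × 24 / R = 2788 × 4722 × 24 / 16.144 = 19571000 BTU
Cost = 19571000/10⁶ × 12.1 = $236.81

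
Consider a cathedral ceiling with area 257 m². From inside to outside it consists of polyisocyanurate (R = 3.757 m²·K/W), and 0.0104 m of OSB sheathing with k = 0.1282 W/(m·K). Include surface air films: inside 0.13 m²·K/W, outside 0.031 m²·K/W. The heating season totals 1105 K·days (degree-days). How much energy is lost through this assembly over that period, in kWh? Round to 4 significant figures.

1704 kWh

0.0104/0.1282 = 0.081123
R_total = 0.13 + 3.757 + 0.081123 + 0.031 = 3.9991 m²·K/W
E = A × HDD × 24 / R / 1000 = 257 × 1105 × 24 / 3.9991 / 1000 = 1704.3 kWh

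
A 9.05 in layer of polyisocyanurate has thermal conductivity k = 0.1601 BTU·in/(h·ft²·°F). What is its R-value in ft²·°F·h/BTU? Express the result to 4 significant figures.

R = L/k = 9.05/0.1601 = 56.527 ft²·°F·h/BTU

56.53 ft²·°F·h/BTU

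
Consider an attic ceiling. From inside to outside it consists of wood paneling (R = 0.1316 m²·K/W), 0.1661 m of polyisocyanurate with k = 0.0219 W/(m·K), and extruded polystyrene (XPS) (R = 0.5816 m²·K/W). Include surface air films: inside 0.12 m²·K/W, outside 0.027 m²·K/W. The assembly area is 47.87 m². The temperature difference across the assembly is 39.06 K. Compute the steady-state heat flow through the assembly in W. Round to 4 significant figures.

221.4 W

0.1661/0.0219 = 7.5845
R_total = 0.12 + 0.1316 + 7.5845 + 0.5816 + 0.027 = 8.4447 m²·K/W
Q = A·ΔT/R = 47.87 × 39.06 / 8.4447 = 221.42 W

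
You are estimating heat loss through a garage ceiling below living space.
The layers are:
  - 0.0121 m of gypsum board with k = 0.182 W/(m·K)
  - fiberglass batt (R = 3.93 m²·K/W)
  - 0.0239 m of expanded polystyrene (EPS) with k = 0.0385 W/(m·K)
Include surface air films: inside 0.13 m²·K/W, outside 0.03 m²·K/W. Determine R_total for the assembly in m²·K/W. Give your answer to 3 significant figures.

0.0121/0.182 = 0.06648
0.0239/0.0385 = 0.6208
R_total = 0.13 + 0.06648 + 3.93 + 0.6208 + 0.03 = 4.777 m²·K/W

4.78 m²·K/W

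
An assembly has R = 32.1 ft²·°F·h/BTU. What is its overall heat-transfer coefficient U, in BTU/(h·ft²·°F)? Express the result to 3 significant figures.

0.0312 BTU/(h·ft²·°F)

U = 1/R = 1/32.1 = 0.03115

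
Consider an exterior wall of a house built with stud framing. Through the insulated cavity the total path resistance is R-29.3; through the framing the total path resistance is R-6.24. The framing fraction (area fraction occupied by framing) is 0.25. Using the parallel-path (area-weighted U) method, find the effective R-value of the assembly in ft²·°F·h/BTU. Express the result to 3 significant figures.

U_eff = 0.75/29.3 + 0.25/6.24 = 0.0256 + 0.04006 = 0.06566
R_eff = 1/U_eff = 15.23 ft²·°F·h/BTU

15.2 ft²·°F·h/BTU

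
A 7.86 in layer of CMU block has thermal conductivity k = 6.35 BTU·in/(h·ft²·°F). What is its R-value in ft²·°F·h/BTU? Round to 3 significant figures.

R = L/k = 7.86/6.35 = 1.238 ft²·°F·h/BTU

1.24 ft²·°F·h/BTU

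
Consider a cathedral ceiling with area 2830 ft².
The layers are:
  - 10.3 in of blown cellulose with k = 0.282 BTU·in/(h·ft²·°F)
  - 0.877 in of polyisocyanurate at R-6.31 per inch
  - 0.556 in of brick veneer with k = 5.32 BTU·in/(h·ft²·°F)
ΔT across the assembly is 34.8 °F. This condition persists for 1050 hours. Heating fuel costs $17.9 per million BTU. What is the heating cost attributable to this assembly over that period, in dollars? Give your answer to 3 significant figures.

10.3/0.282 = 36.52
0.877 × 6.31 = 5.534
0.556/5.32 = 0.1045
R_total = 36.52 + 5.534 + 0.1045 = 42.16 ft²·°F·h/BTU
Q = 2830 × 34.8 / 42.16 = 2336 BTU/h
E = 2336 × 1050 = 2453000 BTU
Cost = 2453000/10⁶ × 17.9 = $43.9

43.9 dollars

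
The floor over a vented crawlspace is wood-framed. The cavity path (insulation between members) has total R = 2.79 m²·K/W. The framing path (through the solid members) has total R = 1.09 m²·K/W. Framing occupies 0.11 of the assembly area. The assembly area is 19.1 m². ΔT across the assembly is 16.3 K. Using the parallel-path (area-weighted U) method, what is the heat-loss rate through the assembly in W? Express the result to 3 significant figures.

131 W

U_eff = 0.89/2.79 + 0.11/1.09 = 0.319 + 0.1009 = 0.4199
R_eff = 1/U_eff = 2.381 m²·K/W
Q = 19.1 × 16.3 / 2.381 = 130.7 W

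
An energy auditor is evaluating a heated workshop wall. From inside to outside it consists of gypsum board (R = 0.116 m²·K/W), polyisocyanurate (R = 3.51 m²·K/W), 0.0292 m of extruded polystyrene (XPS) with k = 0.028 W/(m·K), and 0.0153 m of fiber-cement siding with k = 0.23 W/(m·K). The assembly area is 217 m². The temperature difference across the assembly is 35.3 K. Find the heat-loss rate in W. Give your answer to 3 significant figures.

0.0292/0.028 = 1.043
0.0153/0.23 = 0.06652
R_total = 0.116 + 3.51 + 1.043 + 0.06652 = 4.735 m²·K/W
Q = A·ΔT/R = 217 × 35.3 / 4.735 = 1618 W

1620 W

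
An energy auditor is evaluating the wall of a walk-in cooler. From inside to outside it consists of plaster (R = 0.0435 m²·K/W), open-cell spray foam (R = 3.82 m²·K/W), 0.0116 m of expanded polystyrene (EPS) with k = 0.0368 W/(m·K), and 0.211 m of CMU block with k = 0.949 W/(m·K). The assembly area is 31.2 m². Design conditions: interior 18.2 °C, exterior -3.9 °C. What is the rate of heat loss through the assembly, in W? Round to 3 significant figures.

157 W

0.0116/0.0368 = 0.3152
0.211/0.949 = 0.2223
R_total = 0.0435 + 3.82 + 0.3152 + 0.2223 = 4.401 m²·K/W
Q = A·ΔT/R = 31.2 × (18.2 − (-3.9)) / 4.401 = 156.7 W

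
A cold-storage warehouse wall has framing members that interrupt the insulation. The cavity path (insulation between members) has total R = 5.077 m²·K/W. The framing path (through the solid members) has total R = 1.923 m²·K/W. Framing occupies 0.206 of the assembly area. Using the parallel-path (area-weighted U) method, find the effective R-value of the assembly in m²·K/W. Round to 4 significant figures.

U_eff = 0.794/5.077 + 0.206/1.923 = 0.15639 + 0.10712 = 0.26352
R_eff = 1/U_eff = 3.7948 m²·K/W

3.795 m²·K/W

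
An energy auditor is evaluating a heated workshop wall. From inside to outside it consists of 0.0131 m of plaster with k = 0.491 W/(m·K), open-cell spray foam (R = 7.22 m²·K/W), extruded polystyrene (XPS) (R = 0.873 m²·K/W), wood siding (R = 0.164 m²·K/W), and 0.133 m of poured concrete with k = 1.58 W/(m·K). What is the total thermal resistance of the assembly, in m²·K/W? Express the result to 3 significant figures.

8.37 m²·K/W

0.0131/0.491 = 0.02668
0.133/1.58 = 0.08418
R_total = 0.02668 + 7.22 + 0.873 + 0.164 + 0.08418 = 8.368 m²·K/W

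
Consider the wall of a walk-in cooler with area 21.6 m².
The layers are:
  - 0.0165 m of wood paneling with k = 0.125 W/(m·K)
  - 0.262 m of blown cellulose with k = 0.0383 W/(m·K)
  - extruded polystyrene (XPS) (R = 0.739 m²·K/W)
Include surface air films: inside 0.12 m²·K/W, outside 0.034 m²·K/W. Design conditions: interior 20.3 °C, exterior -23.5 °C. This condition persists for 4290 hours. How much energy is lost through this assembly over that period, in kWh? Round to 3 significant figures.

516 kWh

0.0165/0.125 = 0.132
0.262/0.0383 = 6.841
R_total = 0.12 + 0.132 + 6.841 + 0.739 + 0.034 = 7.866 m²·K/W
Q = 21.6 × (20.3 − (-23.5)) / 7.866 = 120.3 W
E = 120.3 W × 4290 h / 1000 = 516 kWh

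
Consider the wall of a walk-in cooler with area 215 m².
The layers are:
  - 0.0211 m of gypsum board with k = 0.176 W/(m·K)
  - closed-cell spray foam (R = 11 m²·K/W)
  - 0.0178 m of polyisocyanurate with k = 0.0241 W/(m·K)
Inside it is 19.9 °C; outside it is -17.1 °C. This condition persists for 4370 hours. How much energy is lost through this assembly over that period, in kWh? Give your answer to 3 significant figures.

0.0211/0.176 = 0.1199
0.0178/0.0241 = 0.7386
R_total = 0.1199 + 11 + 0.7386 = 11.86 m²·K/W
Q = 215 × (19.9 − (-17.1)) / 11.86 = 670.8 W
E = 670.8 W × 4370 h / 1000 = 2932 kWh

2930 kWh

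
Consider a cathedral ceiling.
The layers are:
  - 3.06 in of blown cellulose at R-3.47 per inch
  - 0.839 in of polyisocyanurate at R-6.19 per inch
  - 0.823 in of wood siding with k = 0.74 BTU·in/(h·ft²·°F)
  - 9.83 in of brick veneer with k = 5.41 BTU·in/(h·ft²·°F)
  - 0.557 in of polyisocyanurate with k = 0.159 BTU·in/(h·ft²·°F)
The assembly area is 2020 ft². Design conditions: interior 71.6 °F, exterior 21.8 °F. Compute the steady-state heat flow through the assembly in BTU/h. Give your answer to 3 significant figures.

3.06 × 3.47 = 10.62
0.839 × 6.19 = 5.193
0.823/0.74 = 1.112
9.83/5.41 = 1.817
0.557/0.159 = 3.503
R_total = 10.62 + 5.193 + 1.112 + 1.817 + 3.503 = 22.24 ft²·°F·h/BTU
Q = A·ΔT/R = 2020 × (71.6 − 21.8) / 22.24 = 4522 BTU/h

4520 BTU/h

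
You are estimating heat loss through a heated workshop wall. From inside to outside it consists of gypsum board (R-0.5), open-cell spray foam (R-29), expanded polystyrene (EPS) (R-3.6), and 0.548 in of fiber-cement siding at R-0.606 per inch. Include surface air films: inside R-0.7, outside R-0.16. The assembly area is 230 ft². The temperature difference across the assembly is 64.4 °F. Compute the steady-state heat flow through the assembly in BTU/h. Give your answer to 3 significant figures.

432 BTU/h

0.548 × 0.606 = 0.3321
R_total = 0.7 + 0.5 + 29 + 3.6 + 0.3321 + 0.16 = 34.29 ft²·°F·h/BTU
Q = A·ΔT/R = 230 × 64.4 / 34.29 = 431.9 BTU/h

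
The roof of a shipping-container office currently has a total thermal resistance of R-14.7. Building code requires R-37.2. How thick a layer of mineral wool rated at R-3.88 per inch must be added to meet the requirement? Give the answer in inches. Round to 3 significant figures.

5.80 in

ΔR = 37.2 − 14.7 = 22.5 ft²·°F·h/BTU
L = ΔR / (R/in) = 22.5/3.88 = 5.799 in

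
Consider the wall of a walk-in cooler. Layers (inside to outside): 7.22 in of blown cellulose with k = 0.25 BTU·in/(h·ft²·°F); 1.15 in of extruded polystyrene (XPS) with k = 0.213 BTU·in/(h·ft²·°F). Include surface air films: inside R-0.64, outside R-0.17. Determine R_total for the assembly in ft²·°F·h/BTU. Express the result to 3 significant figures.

35.1 ft²·°F·h/BTU

7.22/0.25 = 28.88
1.15/0.213 = 5.399
R_total = 0.64 + 28.88 + 5.399 + 0.17 = 35.09 ft²·°F·h/BTU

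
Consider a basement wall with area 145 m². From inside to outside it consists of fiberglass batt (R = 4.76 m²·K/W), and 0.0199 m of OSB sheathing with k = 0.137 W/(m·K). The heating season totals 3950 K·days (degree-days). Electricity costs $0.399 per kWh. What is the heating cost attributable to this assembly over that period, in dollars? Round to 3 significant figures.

0.0199/0.137 = 0.1453
R_total = 4.76 + 0.1453 = 4.905 m²·K/W
E = A × HDD × 24 / R / 1000 = 145 × 3950 × 24 / 4.905 / 1000 = 2802 kWh
Cost = 2802 × 0.399 = $1118

1120 dollars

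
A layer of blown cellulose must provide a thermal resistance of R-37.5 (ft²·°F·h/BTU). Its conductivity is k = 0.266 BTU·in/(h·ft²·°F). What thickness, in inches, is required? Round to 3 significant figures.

9.98 in

L = R × k = 37.5 × 0.266 = 9.975 in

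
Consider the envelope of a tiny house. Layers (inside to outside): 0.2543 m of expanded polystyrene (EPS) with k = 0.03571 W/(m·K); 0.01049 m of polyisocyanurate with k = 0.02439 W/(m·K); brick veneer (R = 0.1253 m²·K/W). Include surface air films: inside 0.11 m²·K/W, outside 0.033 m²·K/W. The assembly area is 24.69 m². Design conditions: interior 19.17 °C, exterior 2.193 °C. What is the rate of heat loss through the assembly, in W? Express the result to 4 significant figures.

53.60 W

0.2543/0.03571 = 7.1213
0.01049/0.02439 = 0.43009
R_total = 0.11 + 7.1213 + 0.43009 + 0.1253 + 0.033 = 7.8196 m²·K/W
Q = A·ΔT/R = 24.69 × (19.17 − 2.193) / 7.8196 = 53.604 W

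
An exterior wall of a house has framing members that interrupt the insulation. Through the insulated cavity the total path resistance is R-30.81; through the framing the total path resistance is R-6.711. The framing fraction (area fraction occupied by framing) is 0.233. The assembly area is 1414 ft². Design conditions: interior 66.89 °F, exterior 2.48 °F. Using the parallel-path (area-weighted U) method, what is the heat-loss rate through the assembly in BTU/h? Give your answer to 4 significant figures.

U_eff = 0.767/30.81 + 0.233/6.711 = 0.024895 + 0.034719 = 0.059614
R_eff = 1/U_eff = 16.775 ft²·°F·h/BTU
Q = 1414 × (66.89 − 2.48) / 16.775 = 5429.4 BTU/h

5429 BTU/h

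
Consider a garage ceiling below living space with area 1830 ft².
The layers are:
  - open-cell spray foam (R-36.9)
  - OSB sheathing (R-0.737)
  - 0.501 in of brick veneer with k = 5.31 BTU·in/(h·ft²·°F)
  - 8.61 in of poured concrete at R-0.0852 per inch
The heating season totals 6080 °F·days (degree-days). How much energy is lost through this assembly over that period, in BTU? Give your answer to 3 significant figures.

6940000 BTU

0.501/5.31 = 0.09435
8.61 × 0.0852 = 0.7336
R_total = 36.9 + 0.737 + 0.09435 + 0.7336 = 38.46 ft²·°F·h/BTU
E = A × HDD × 24 / R = 1830 × 6080 × 24 / 38.46 = 6942000 BTU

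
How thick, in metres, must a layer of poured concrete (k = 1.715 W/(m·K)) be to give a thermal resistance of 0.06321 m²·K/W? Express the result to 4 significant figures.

0.1084 m

L = R·k = 0.06321 × 1.715 = 0.10841 m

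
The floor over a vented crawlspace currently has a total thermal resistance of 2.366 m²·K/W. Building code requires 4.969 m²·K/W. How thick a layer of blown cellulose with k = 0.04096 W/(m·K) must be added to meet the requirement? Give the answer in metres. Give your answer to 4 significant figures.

ΔR = 4.969 − 2.366 = 2.603 m²·K/W
L = ΔR × k = 2.603 × 0.04096 = 0.10662 m

0.1066 m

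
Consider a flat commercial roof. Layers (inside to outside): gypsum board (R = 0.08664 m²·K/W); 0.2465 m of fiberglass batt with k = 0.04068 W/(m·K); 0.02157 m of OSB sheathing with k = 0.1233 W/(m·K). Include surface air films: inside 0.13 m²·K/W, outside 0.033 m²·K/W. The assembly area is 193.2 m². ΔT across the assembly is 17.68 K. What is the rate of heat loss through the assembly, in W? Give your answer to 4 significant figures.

0.2465/0.04068 = 6.0595
0.02157/0.1233 = 0.17494
R_total = 0.13 + 0.08664 + 6.0595 + 0.17494 + 0.033 = 6.4841 m²·K/W
Q = A·ΔT/R = 193.2 × 17.68 / 6.4841 = 526.8 W

526.8 W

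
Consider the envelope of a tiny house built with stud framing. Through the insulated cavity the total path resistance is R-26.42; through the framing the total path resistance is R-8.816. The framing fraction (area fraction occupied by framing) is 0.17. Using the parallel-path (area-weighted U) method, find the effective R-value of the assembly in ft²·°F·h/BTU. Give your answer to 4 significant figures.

19.72 ft²·°F·h/BTU

U_eff = 0.83/26.42 + 0.17/8.816 = 0.031416 + 0.019283 = 0.050699
R_eff = 1/U_eff = 19.724 ft²·°F·h/BTU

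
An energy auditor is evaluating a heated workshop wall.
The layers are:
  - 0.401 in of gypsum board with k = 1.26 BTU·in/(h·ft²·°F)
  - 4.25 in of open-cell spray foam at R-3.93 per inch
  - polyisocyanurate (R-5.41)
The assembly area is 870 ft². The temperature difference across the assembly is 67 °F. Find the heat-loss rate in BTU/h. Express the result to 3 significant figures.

0.401/1.26 = 0.3183
4.25 × 3.93 = 16.7
R_total = 0.3183 + 16.7 + 5.41 = 22.43 ft²·°F·h/BTU
Q = A·ΔT/R = 870 × 67 / 22.43 = 2599 BTU/h

2600 BTU/h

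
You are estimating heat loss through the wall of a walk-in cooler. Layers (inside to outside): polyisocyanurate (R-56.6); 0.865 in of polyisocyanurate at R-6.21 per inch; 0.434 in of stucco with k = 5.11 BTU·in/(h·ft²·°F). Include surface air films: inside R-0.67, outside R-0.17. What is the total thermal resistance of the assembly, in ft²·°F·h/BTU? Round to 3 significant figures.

0.865 × 6.21 = 5.372
0.434/5.11 = 0.08493
R_total = 0.67 + 56.6 + 5.372 + 0.08493 + 0.17 = 62.9 ft²·°F·h/BTU

62.9 ft²·°F·h/BTU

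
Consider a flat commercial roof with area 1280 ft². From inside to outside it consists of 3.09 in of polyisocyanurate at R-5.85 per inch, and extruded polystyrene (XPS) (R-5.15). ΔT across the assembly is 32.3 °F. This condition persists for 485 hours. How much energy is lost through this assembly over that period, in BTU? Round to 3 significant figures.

3.09 × 5.85 = 18.08
R_total = 18.08 + 5.15 = 23.23 ft²·°F·h/BTU
Q = 1280 × 32.3 / 23.23 = 1780 BTU/h
E = 1780 × 485 = 863300 BTU

863000 BTU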